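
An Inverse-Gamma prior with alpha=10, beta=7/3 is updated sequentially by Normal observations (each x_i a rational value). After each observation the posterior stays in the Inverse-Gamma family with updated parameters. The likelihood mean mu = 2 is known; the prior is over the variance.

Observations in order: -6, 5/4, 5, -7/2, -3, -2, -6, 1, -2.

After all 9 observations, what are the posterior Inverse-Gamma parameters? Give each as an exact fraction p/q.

alpha=29/2, beta=11063/96

obs 1: x=-6 → posterior Inverse-Gamma(21/2, 103/3)
obs 2: x=5/4 → posterior Inverse-Gamma(11, 3323/96)
obs 3: x=5 → posterior Inverse-Gamma(23/2, 3755/96)
obs 4: x=-7/2 → posterior Inverse-Gamma(12, 5207/96)
obs 5: x=-3 → posterior Inverse-Gamma(25/2, 6407/96)
obs 6: x=-2 → posterior Inverse-Gamma(13, 7175/96)
obs 7: x=-6 → posterior Inverse-Gamma(27/2, 10247/96)
obs 8: x=1 → posterior Inverse-Gamma(14, 10295/96)
obs 9: x=-2 → posterior Inverse-Gamma(29/2, 11063/96)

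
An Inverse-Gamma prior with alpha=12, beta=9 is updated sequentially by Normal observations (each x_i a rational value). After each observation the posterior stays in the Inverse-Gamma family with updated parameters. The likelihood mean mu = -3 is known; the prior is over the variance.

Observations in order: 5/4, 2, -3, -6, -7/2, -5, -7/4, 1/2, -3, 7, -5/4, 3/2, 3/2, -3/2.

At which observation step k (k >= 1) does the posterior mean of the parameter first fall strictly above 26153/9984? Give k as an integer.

k = 4

obs 1: x=5/4 → posterior Inverse-Gamma(25/2, 577/32)
obs 2: x=2 → posterior Inverse-Gamma(13, 977/32)
obs 3: x=-3 → posterior Inverse-Gamma(27/2, 977/32)
obs 4: x=-6 → posterior Inverse-Gamma(14, 1121/32)
obs 5: x=-7/2 → posterior Inverse-Gamma(29/2, 1125/32)
obs 6: x=-5 → posterior Inverse-Gamma(15, 1189/32)
obs 7: x=-7/4 → posterior Inverse-Gamma(31/2, 607/16)
obs 8: x=1/2 → posterior Inverse-Gamma(16, 705/16)
obs 9: x=-3 → posterior Inverse-Gamma(33/2, 705/16)
obs 10: x=7 → posterior Inverse-Gamma(17, 1505/16)
obs 11: x=-5/4 → posterior Inverse-Gamma(35/2, 3059/32)
obs 12: x=3/2 → posterior Inverse-Gamma(18, 3383/32)
obs 13: x=3/2 → posterior Inverse-Gamma(37/2, 3707/32)
obs 14: x=-3/2 → posterior Inverse-Gamma(19, 3743/32)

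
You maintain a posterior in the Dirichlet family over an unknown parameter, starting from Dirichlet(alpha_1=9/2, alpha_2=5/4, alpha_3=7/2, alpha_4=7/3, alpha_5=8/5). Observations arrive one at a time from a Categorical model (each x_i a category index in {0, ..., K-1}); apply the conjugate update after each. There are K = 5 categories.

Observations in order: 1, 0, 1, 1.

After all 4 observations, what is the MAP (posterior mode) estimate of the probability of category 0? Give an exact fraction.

obs 1: x=1 → posterior Dirichlet(9/2, 9/4, 7/2, 7/3, 8/5)
obs 2: x=0 → posterior Dirichlet(11/2, 9/4, 7/2, 7/3, 8/5)
obs 3: x=1 → posterior Dirichlet(11/2, 13/4, 7/2, 7/3, 8/5)
obs 4: x=1 → posterior Dirichlet(11/2, 17/4, 7/2, 7/3, 8/5)

270/731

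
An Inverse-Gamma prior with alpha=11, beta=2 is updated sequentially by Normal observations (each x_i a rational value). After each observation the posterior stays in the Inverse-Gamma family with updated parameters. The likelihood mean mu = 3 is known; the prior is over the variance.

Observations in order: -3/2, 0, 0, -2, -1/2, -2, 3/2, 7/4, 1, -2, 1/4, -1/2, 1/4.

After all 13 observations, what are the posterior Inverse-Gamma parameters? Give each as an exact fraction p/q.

obs 1: x=-3/2 → posterior Inverse-Gamma(23/2, 97/8)
obs 2: x=0 → posterior Inverse-Gamma(12, 133/8)
obs 3: x=0 → posterior Inverse-Gamma(25/2, 169/8)
obs 4: x=-2 → posterior Inverse-Gamma(13, 269/8)
obs 5: x=-1/2 → posterior Inverse-Gamma(27/2, 159/4)
obs 6: x=-2 → posterior Inverse-Gamma(14, 209/4)
obs 7: x=3/2 → posterior Inverse-Gamma(29/2, 427/8)
obs 8: x=7/4 → posterior Inverse-Gamma(15, 1733/32)
obs 9: x=1 → posterior Inverse-Gamma(31/2, 1797/32)
obs 10: x=-2 → posterior Inverse-Gamma(16, 2197/32)
obs 11: x=1/4 → posterior Inverse-Gamma(33/2, 1159/16)
obs 12: x=-1/2 → posterior Inverse-Gamma(17, 1257/16)
obs 13: x=1/4 → posterior Inverse-Gamma(35/2, 2635/32)

alpha=35/2, beta=2635/32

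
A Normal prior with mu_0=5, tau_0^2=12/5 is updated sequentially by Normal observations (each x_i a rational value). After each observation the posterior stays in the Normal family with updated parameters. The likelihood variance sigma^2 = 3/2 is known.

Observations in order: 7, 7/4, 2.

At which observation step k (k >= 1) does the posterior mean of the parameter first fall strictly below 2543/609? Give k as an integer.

k = 3

obs 1: x=7 → posterior Normal(81/13, 12/13)
obs 2: x=7/4 → posterior Normal(95/21, 4/7)
obs 3: x=2 → posterior Normal(111/29, 12/29)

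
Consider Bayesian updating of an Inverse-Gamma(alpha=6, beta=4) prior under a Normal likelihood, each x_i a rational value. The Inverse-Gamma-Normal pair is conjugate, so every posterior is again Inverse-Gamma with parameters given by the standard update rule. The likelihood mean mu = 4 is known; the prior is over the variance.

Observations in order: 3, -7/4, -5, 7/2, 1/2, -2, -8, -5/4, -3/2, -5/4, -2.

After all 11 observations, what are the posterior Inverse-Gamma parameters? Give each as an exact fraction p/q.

obs 1: x=3 → posterior Inverse-Gamma(13/2, 9/2)
obs 2: x=-7/4 → posterior Inverse-Gamma(7, 673/32)
obs 3: x=-5 → posterior Inverse-Gamma(15/2, 1969/32)
obs 4: x=7/2 → posterior Inverse-Gamma(8, 1973/32)
obs 5: x=1/2 → posterior Inverse-Gamma(17/2, 2169/32)
obs 6: x=-2 → posterior Inverse-Gamma(9, 2745/32)
obs 7: x=-8 → posterior Inverse-Gamma(19/2, 5049/32)
obs 8: x=-5/4 → posterior Inverse-Gamma(10, 2745/16)
obs 9: x=-3/2 → posterior Inverse-Gamma(21/2, 2987/16)
obs 10: x=-5/4 → posterior Inverse-Gamma(11, 6415/32)
obs 11: x=-2 → posterior Inverse-Gamma(23/2, 6991/32)

alpha=23/2, beta=6991/32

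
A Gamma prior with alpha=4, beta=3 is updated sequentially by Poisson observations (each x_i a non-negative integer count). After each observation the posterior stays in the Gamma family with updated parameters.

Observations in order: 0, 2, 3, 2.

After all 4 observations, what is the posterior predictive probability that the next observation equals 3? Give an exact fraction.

282757724249/2199023255552

obs 1: x=0 → posterior Gamma(4, 4)
obs 2: x=2 → posterior Gamma(6, 5)
obs 3: x=3 → posterior Gamma(9, 6)
obs 4: x=2 → posterior Gamma(11, 7)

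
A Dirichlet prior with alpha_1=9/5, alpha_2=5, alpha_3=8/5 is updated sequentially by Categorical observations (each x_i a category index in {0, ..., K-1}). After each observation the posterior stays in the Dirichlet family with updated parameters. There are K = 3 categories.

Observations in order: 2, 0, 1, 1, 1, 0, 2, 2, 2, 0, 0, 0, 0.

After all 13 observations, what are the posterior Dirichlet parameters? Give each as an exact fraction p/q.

obs 1: x=2 → posterior Dirichlet(9/5, 5, 13/5)
obs 2: x=0 → posterior Dirichlet(14/5, 5, 13/5)
obs 3: x=1 → posterior Dirichlet(14/5, 6, 13/5)
obs 4: x=1 → posterior Dirichlet(14/5, 7, 13/5)
obs 5: x=1 → posterior Dirichlet(14/5, 8, 13/5)
obs 6: x=0 → posterior Dirichlet(19/5, 8, 13/5)
obs 7: x=2 → posterior Dirichlet(19/5, 8, 18/5)
obs 8: x=2 → posterior Dirichlet(19/5, 8, 23/5)
obs 9: x=2 → posterior Dirichlet(19/5, 8, 28/5)
obs 10: x=0 → posterior Dirichlet(24/5, 8, 28/5)
obs 11: x=0 → posterior Dirichlet(29/5, 8, 28/5)
obs 12: x=0 → posterior Dirichlet(34/5, 8, 28/5)
obs 13: x=0 → posterior Dirichlet(39/5, 8, 28/5)

alpha_1=39/5, alpha_2=8, alpha_3=28/5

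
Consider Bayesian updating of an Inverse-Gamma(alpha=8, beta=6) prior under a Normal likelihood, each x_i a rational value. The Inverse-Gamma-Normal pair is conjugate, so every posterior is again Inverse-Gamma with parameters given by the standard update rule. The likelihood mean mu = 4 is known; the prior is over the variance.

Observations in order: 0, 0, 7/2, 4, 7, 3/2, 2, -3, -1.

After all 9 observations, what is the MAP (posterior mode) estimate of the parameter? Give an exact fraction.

275/54

obs 1: x=0 → posterior Inverse-Gamma(17/2, 14)
obs 2: x=0 → posterior Inverse-Gamma(9, 22)
obs 3: x=7/2 → posterior Inverse-Gamma(19/2, 177/8)
obs 4: x=4 → posterior Inverse-Gamma(10, 177/8)
obs 5: x=7 → posterior Inverse-Gamma(21/2, 213/8)
obs 6: x=3/2 → posterior Inverse-Gamma(11, 119/4)
obs 7: x=2 → posterior Inverse-Gamma(23/2, 127/4)
obs 8: x=-3 → posterior Inverse-Gamma(12, 225/4)
obs 9: x=-1 → posterior Inverse-Gamma(25/2, 275/4)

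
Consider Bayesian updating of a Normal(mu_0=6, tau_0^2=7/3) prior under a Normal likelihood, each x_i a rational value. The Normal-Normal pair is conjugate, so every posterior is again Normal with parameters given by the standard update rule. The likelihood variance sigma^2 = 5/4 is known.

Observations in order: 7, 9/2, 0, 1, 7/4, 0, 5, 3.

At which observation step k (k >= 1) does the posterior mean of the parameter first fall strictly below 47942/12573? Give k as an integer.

k = 4

obs 1: x=7 → posterior Normal(286/43, 35/43)
obs 2: x=9/2 → posterior Normal(412/71, 35/71)
obs 3: x=0 → posterior Normal(412/99, 35/99)
obs 4: x=1 → posterior Normal(440/127, 35/127)
obs 5: x=7/4 → posterior Normal(489/155, 7/31)
obs 6: x=0 → posterior Normal(163/61, 35/183)
obs 7: x=5 → posterior Normal(629/211, 35/211)
obs 8: x=3 → posterior Normal(713/239, 35/239)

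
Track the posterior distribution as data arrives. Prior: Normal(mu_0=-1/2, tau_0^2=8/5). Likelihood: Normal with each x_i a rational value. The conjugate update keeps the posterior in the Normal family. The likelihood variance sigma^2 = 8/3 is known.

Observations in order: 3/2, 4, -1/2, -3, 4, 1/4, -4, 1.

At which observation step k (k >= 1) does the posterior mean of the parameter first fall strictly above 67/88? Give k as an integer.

obs 1: x=3/2 → posterior Normal(1/4, 1)
obs 2: x=4 → posterior Normal(14/11, 8/11)
obs 3: x=-1/2 → posterior Normal(25/28, 4/7)
obs 4: x=-3 → posterior Normal(7/34, 8/17)
obs 5: x=4 → posterior Normal(31/40, 2/5)
obs 6: x=1/4 → posterior Normal(65/92, 8/23)
obs 7: x=-4 → posterior Normal(17/104, 4/13)
obs 8: x=1 → posterior Normal(1/4, 8/29)

k = 2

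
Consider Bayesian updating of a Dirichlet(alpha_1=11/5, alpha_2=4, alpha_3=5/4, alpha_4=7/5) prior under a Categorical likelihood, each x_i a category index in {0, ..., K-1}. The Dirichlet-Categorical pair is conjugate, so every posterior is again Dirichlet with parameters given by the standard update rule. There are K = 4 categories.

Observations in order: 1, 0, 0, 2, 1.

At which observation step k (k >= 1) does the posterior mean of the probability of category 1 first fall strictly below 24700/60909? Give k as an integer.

obs 1: x=1 → posterior Dirichlet(11/5, 5, 5/4, 7/5)
obs 2: x=0 → posterior Dirichlet(16/5, 5, 5/4, 7/5)
obs 3: x=0 → posterior Dirichlet(21/5, 5, 5/4, 7/5)
obs 4: x=2 → posterior Dirichlet(21/5, 5, 9/4, 7/5)
obs 5: x=1 → posterior Dirichlet(21/5, 6, 9/4, 7/5)

k = 4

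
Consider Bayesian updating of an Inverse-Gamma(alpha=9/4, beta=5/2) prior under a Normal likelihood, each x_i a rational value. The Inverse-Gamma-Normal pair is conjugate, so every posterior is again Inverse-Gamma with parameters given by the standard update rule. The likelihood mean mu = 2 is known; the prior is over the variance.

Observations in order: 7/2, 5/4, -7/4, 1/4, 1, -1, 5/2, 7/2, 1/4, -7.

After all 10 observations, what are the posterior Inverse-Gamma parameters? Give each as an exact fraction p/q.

alpha=29/4, beta=243/4

obs 1: x=7/2 → posterior Inverse-Gamma(11/4, 29/8)
obs 2: x=5/4 → posterior Inverse-Gamma(13/4, 125/32)
obs 3: x=-7/4 → posterior Inverse-Gamma(15/4, 175/16)
obs 4: x=1/4 → posterior Inverse-Gamma(17/4, 399/32)
obs 5: x=1 → posterior Inverse-Gamma(19/4, 415/32)
obs 6: x=-1 → posterior Inverse-Gamma(21/4, 559/32)
obs 7: x=5/2 → posterior Inverse-Gamma(23/4, 563/32)
obs 8: x=7/2 → posterior Inverse-Gamma(25/4, 599/32)
obs 9: x=1/4 → posterior Inverse-Gamma(27/4, 81/4)
obs 10: x=-7 → posterior Inverse-Gamma(29/4, 243/4)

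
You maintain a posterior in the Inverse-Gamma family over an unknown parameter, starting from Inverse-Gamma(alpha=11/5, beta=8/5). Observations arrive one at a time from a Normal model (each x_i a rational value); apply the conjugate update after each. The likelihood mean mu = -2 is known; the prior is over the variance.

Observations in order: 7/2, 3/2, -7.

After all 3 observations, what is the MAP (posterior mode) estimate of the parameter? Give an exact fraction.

707/94

obs 1: x=7/2 → posterior Inverse-Gamma(27/10, 669/40)
obs 2: x=3/2 → posterior Inverse-Gamma(16/5, 457/20)
obs 3: x=-7 → posterior Inverse-Gamma(37/10, 707/20)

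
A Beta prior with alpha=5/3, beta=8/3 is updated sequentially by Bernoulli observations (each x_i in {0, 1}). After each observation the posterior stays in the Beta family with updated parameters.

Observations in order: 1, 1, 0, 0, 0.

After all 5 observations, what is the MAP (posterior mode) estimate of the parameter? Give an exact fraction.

4/11

obs 1: x=1 → posterior Beta(8/3, 8/3)
obs 2: x=1 → posterior Beta(11/3, 8/3)
obs 3: x=0 → posterior Beta(11/3, 11/3)
obs 4: x=0 → posterior Beta(11/3, 14/3)
obs 5: x=0 → posterior Beta(11/3, 17/3)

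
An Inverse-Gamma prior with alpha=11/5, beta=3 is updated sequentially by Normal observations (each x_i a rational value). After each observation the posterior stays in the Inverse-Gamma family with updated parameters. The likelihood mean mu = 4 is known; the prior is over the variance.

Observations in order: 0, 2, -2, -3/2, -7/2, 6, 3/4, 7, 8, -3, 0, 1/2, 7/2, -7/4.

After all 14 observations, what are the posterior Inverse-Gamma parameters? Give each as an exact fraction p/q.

obs 1: x=0 → posterior Inverse-Gamma(27/10, 11)
obs 2: x=2 → posterior Inverse-Gamma(16/5, 13)
obs 3: x=-2 → posterior Inverse-Gamma(37/10, 31)
obs 4: x=-3/2 → posterior Inverse-Gamma(21/5, 369/8)
obs 5: x=-7/2 → posterior Inverse-Gamma(47/10, 297/4)
obs 6: x=6 → posterior Inverse-Gamma(26/5, 305/4)
obs 7: x=3/4 → posterior Inverse-Gamma(57/10, 2609/32)
obs 8: x=7 → posterior Inverse-Gamma(31/5, 2753/32)
obs 9: x=8 → posterior Inverse-Gamma(67/10, 3009/32)
obs 10: x=-3 → posterior Inverse-Gamma(36/5, 3793/32)
obs 11: x=0 → posterior Inverse-Gamma(77/10, 4049/32)
obs 12: x=1/2 → posterior Inverse-Gamma(41/5, 4245/32)
obs 13: x=7/2 → posterior Inverse-Gamma(87/10, 4249/32)
obs 14: x=-7/4 → posterior Inverse-Gamma(46/5, 2389/16)

alpha=46/5, beta=2389/16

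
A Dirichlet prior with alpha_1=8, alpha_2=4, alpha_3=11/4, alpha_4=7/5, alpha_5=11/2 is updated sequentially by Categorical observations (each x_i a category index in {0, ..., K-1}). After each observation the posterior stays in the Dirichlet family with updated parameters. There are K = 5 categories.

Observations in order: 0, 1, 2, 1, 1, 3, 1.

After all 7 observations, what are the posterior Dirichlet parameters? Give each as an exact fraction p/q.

obs 1: x=0 → posterior Dirichlet(9, 4, 11/4, 7/5, 11/2)
obs 2: x=1 → posterior Dirichlet(9, 5, 11/4, 7/5, 11/2)
obs 3: x=2 → posterior Dirichlet(9, 5, 15/4, 7/5, 11/2)
obs 4: x=1 → posterior Dirichlet(9, 6, 15/4, 7/5, 11/2)
obs 5: x=1 → posterior Dirichlet(9, 7, 15/4, 7/5, 11/2)
obs 6: x=3 → posterior Dirichlet(9, 7, 15/4, 12/5, 11/2)
obs 7: x=1 → posterior Dirichlet(9, 8, 15/4, 12/5, 11/2)

alpha_1=9, alpha_2=8, alpha_3=15/4, alpha_4=12/5, alpha_5=11/2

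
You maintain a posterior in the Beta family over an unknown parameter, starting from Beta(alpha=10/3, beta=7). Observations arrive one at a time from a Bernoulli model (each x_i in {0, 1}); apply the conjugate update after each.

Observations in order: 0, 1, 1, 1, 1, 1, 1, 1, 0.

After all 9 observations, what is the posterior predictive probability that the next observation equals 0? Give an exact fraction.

obs 1: x=0 → posterior Beta(10/3, 8)
obs 2: x=1 → posterior Beta(13/3, 8)
obs 3: x=1 → posterior Beta(16/3, 8)
obs 4: x=1 → posterior Beta(19/3, 8)
obs 5: x=1 → posterior Beta(22/3, 8)
obs 6: x=1 → posterior Beta(25/3, 8)
obs 7: x=1 → posterior Beta(28/3, 8)
obs 8: x=1 → posterior Beta(31/3, 8)
obs 9: x=0 → posterior Beta(31/3, 9)

27/58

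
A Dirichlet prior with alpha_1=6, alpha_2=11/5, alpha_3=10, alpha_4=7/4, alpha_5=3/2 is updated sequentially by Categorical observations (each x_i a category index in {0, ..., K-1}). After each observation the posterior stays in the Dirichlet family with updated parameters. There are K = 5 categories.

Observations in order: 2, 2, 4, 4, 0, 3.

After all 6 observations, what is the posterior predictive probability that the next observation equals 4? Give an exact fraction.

obs 1: x=2 → posterior Dirichlet(6, 11/5, 11, 7/4, 3/2)
obs 2: x=2 → posterior Dirichlet(6, 11/5, 12, 7/4, 3/2)
obs 3: x=4 → posterior Dirichlet(6, 11/5, 12, 7/4, 5/2)
obs 4: x=4 → posterior Dirichlet(6, 11/5, 12, 7/4, 7/2)
obs 5: x=0 → posterior Dirichlet(7, 11/5, 12, 7/4, 7/2)
obs 6: x=3 → posterior Dirichlet(7, 11/5, 12, 11/4, 7/2)

70/549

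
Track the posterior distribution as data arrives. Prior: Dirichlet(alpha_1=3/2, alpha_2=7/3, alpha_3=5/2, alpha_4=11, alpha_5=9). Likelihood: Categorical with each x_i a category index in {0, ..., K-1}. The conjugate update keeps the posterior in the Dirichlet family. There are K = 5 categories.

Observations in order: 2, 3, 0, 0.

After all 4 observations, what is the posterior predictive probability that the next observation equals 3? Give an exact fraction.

36/91

obs 1: x=2 → posterior Dirichlet(3/2, 7/3, 7/2, 11, 9)
obs 2: x=3 → posterior Dirichlet(3/2, 7/3, 7/2, 12, 9)
obs 3: x=0 → posterior Dirichlet(5/2, 7/3, 7/2, 12, 9)
obs 4: x=0 → posterior Dirichlet(7/2, 7/3, 7/2, 12, 9)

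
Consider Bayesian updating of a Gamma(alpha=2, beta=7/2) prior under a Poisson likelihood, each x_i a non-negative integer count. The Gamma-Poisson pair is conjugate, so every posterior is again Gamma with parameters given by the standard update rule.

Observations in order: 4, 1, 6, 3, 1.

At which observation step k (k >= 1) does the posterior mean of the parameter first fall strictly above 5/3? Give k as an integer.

k = 3

obs 1: x=4 → posterior Gamma(6, 9/2)
obs 2: x=1 → posterior Gamma(7, 11/2)
obs 3: x=6 → posterior Gamma(13, 13/2)
obs 4: x=3 → posterior Gamma(16, 15/2)
obs 5: x=1 → posterior Gamma(17, 17/2)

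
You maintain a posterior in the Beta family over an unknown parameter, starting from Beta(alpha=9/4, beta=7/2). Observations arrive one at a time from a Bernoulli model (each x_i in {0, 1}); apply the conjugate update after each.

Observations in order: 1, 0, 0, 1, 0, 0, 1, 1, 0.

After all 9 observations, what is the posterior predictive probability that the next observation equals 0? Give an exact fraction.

34/59

obs 1: x=1 → posterior Beta(13/4, 7/2)
obs 2: x=0 → posterior Beta(13/4, 9/2)
obs 3: x=0 → posterior Beta(13/4, 11/2)
obs 4: x=1 → posterior Beta(17/4, 11/2)
obs 5: x=0 → posterior Beta(17/4, 13/2)
obs 6: x=0 → posterior Beta(17/4, 15/2)
obs 7: x=1 → posterior Beta(21/4, 15/2)
obs 8: x=1 → posterior Beta(25/4, 15/2)
obs 9: x=0 → posterior Beta(25/4, 17/2)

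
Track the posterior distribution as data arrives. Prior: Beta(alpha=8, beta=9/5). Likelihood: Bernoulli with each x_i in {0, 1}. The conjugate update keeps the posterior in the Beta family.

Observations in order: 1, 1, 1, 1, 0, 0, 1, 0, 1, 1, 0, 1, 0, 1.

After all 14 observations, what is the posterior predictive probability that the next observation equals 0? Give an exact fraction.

2/7

obs 1: x=1 → posterior Beta(9, 9/5)
obs 2: x=1 → posterior Beta(10, 9/5)
obs 3: x=1 → posterior Beta(11, 9/5)
obs 4: x=1 → posterior Beta(12, 9/5)
obs 5: x=0 → posterior Beta(12, 14/5)
obs 6: x=0 → posterior Beta(12, 19/5)
obs 7: x=1 → posterior Beta(13, 19/5)
obs 8: x=0 → posterior Beta(13, 24/5)
obs 9: x=1 → posterior Beta(14, 24/5)
obs 10: x=1 → posterior Beta(15, 24/5)
obs 11: x=0 → posterior Beta(15, 29/5)
obs 12: x=1 → posterior Beta(16, 29/5)
obs 13: x=0 → posterior Beta(16, 34/5)
obs 14: x=1 → posterior Beta(17, 34/5)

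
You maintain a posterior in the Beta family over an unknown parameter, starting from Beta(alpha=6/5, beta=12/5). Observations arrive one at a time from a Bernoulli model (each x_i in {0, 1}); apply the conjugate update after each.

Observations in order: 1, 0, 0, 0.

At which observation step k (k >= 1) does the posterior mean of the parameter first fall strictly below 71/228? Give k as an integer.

k = 4

obs 1: x=1 → posterior Beta(11/5, 12/5)
obs 2: x=0 → posterior Beta(11/5, 17/5)
obs 3: x=0 → posterior Beta(11/5, 22/5)
obs 4: x=0 → posterior Beta(11/5, 27/5)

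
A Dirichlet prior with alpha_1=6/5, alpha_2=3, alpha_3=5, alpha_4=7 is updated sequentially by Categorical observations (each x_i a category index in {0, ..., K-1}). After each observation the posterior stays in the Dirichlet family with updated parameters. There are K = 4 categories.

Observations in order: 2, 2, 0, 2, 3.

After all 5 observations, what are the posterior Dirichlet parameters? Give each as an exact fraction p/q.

obs 1: x=2 → posterior Dirichlet(6/5, 3, 6, 7)
obs 2: x=2 → posterior Dirichlet(6/5, 3, 7, 7)
obs 3: x=0 → posterior Dirichlet(11/5, 3, 7, 7)
obs 4: x=2 → posterior Dirichlet(11/5, 3, 8, 7)
obs 5: x=3 → posterior Dirichlet(11/5, 3, 8, 8)

alpha_1=11/5, alpha_2=3, alpha_3=8, alpha_4=8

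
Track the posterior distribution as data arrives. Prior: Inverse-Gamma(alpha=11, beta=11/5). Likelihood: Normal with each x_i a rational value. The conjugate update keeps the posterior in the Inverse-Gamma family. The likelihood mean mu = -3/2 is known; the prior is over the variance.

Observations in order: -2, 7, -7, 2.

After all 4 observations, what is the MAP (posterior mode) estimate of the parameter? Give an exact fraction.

obs 1: x=-2 → posterior Inverse-Gamma(23/2, 93/40)
obs 2: x=7 → posterior Inverse-Gamma(12, 769/20)
obs 3: x=-7 → posterior Inverse-Gamma(25/2, 2143/40)
obs 4: x=2 → posterior Inverse-Gamma(13, 597/10)

597/140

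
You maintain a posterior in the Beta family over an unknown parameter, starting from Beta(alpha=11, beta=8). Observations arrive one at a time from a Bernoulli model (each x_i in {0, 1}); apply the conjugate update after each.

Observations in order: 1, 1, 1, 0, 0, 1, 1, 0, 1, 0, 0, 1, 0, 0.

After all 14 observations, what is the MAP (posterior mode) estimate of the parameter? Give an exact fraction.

obs 1: x=1 → posterior Beta(12, 8)
obs 2: x=1 → posterior Beta(13, 8)
obs 3: x=1 → posterior Beta(14, 8)
obs 4: x=0 → posterior Beta(14, 9)
obs 5: x=0 → posterior Beta(14, 10)
obs 6: x=1 → posterior Beta(15, 10)
obs 7: x=1 → posterior Beta(16, 10)
obs 8: x=0 → posterior Beta(16, 11)
obs 9: x=1 → posterior Beta(17, 11)
obs 10: x=0 → posterior Beta(17, 12)
obs 11: x=0 → posterior Beta(17, 13)
obs 12: x=1 → posterior Beta(18, 13)
obs 13: x=0 → posterior Beta(18, 14)
obs 14: x=0 → posterior Beta(18, 15)

17/31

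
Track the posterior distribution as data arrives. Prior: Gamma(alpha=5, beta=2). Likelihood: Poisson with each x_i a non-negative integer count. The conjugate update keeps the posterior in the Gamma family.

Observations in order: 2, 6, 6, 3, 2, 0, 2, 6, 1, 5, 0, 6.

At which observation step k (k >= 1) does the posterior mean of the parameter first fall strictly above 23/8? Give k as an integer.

k = 2

obs 1: x=2 → posterior Gamma(7, 3)
obs 2: x=6 → posterior Gamma(13, 4)
obs 3: x=6 → posterior Gamma(19, 5)
obs 4: x=3 → posterior Gamma(22, 6)
obs 5: x=2 → posterior Gamma(24, 7)
obs 6: x=0 → posterior Gamma(24, 8)
obs 7: x=2 → posterior Gamma(26, 9)
obs 8: x=6 → posterior Gamma(32, 10)
obs 9: x=1 → posterior Gamma(33, 11)
obs 10: x=5 → posterior Gamma(38, 12)
obs 11: x=0 → posterior Gamma(38, 13)
obs 12: x=6 → posterior Gamma(44, 14)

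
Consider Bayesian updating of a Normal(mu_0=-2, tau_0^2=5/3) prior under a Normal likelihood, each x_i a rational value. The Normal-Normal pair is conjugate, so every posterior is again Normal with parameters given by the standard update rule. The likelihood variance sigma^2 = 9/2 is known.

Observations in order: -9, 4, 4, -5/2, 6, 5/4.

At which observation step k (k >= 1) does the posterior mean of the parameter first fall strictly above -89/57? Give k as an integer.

k = 3

obs 1: x=-9 → posterior Normal(-144/37, 45/37)
obs 2: x=4 → posterior Normal(-104/47, 45/47)
obs 3: x=4 → posterior Normal(-64/57, 15/19)
obs 4: x=-5/2 → posterior Normal(-89/67, 45/67)
obs 5: x=6 → posterior Normal(-29/77, 45/77)
obs 6: x=5/4 → posterior Normal(-11/58, 15/29)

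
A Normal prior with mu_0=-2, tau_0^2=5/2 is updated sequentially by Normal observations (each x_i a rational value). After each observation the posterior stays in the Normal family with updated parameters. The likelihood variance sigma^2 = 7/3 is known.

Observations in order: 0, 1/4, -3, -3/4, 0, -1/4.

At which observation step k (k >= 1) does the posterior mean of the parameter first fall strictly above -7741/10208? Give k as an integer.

obs 1: x=0 → posterior Normal(-28/29, 35/29)
obs 2: x=1/4 → posterior Normal(-97/176, 35/44)
obs 3: x=-3 → posterior Normal(-277/236, 35/59)
obs 4: x=-3/4 → posterior Normal(-161/148, 35/74)
obs 5: x=0 → posterior Normal(-161/178, 35/89)
obs 6: x=-1/4 → posterior Normal(-337/416, 35/104)

k = 2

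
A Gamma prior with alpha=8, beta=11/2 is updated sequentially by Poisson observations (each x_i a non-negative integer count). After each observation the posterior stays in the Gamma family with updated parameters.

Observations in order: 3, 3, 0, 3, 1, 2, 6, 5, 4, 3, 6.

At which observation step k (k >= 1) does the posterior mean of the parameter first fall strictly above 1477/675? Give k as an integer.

k = 8

obs 1: x=3 → posterior Gamma(11, 13/2)
obs 2: x=3 → posterior Gamma(14, 15/2)
obs 3: x=0 → posterior Gamma(14, 17/2)
obs 4: x=3 → posterior Gamma(17, 19/2)
obs 5: x=1 → posterior Gamma(18, 21/2)
obs 6: x=2 → posterior Gamma(20, 23/2)
obs 7: x=6 → posterior Gamma(26, 25/2)
obs 8: x=5 → posterior Gamma(31, 27/2)
obs 9: x=4 → posterior Gamma(35, 29/2)
obs 10: x=3 → posterior Gamma(38, 31/2)
obs 11: x=6 → posterior Gamma(44, 33/2)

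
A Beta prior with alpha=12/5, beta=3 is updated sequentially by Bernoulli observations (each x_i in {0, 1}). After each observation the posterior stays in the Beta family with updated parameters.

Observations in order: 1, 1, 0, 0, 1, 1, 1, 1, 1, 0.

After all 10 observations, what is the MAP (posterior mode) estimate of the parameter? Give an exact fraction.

obs 1: x=1 → posterior Beta(17/5, 3)
obs 2: x=1 → posterior Beta(22/5, 3)
obs 3: x=0 → posterior Beta(22/5, 4)
obs 4: x=0 → posterior Beta(22/5, 5)
obs 5: x=1 → posterior Beta(27/5, 5)
obs 6: x=1 → posterior Beta(32/5, 5)
obs 7: x=1 → posterior Beta(37/5, 5)
obs 8: x=1 → posterior Beta(42/5, 5)
obs 9: x=1 → posterior Beta(47/5, 5)
obs 10: x=0 → posterior Beta(47/5, 6)

42/67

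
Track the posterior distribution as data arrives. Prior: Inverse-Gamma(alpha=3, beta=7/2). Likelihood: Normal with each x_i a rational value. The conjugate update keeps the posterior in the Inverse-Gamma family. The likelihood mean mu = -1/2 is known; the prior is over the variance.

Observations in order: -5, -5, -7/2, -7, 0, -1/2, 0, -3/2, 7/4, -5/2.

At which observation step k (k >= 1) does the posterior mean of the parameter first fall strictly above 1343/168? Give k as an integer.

k = 3

obs 1: x=-5 → posterior Inverse-Gamma(7/2, 109/8)
obs 2: x=-5 → posterior Inverse-Gamma(4, 95/4)
obs 3: x=-7/2 → posterior Inverse-Gamma(9/2, 113/4)
obs 4: x=-7 → posterior Inverse-Gamma(5, 395/8)
obs 5: x=0 → posterior Inverse-Gamma(11/2, 99/2)
obs 6: x=-1/2 → posterior Inverse-Gamma(6, 99/2)
obs 7: x=0 → posterior Inverse-Gamma(13/2, 397/8)
obs 8: x=-3/2 → posterior Inverse-Gamma(7, 401/8)
obs 9: x=7/4 → posterior Inverse-Gamma(15/2, 1685/32)
obs 10: x=-5/2 → posterior Inverse-Gamma(8, 1749/32)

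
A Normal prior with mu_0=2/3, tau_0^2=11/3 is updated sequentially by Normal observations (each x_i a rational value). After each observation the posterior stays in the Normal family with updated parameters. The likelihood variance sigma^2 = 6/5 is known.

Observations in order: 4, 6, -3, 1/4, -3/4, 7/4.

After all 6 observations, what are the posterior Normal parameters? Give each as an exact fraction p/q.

obs 1: x=4 → posterior Normal(232/73, 66/73)
obs 2: x=6 → posterior Normal(281/64, 33/64)
obs 3: x=-3 → posterior Normal(397/183, 22/61)
obs 4: x=1/4 → posterior Normal(1643/952, 33/119)
obs 5: x=-3/4 → posterior Normal(739/586, 66/293)
obs 6: x=7/4 → posterior Normal(621/464, 11/58)

mu_0=621/464, tau_0^2=11/58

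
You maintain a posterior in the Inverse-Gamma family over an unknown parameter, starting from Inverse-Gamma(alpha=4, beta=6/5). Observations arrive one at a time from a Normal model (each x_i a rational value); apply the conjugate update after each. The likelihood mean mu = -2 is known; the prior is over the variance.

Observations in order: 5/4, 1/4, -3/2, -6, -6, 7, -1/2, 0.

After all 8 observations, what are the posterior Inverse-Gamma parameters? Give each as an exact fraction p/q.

obs 1: x=5/4 → posterior Inverse-Gamma(9/2, 1037/160)
obs 2: x=1/4 → posterior Inverse-Gamma(5, 721/80)
obs 3: x=-3/2 → posterior Inverse-Gamma(11/2, 731/80)
obs 4: x=-6 → posterior Inverse-Gamma(6, 1371/80)
obs 5: x=-6 → posterior Inverse-Gamma(13/2, 2011/80)
obs 6: x=7 → posterior Inverse-Gamma(7, 5251/80)
obs 7: x=-1/2 → posterior Inverse-Gamma(15/2, 5341/80)
obs 8: x=0 → posterior Inverse-Gamma(8, 5501/80)

alpha=8, beta=5501/80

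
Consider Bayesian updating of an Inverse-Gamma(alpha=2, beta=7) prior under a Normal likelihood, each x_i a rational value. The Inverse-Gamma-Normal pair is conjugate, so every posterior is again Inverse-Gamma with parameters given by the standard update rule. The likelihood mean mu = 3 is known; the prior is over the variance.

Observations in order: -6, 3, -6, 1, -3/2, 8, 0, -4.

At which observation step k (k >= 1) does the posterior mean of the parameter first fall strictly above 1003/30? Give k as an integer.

k = 3

obs 1: x=-6 → posterior Inverse-Gamma(5/2, 95/2)
obs 2: x=3 → posterior Inverse-Gamma(3, 95/2)
obs 3: x=-6 → posterior Inverse-Gamma(7/2, 88)
obs 4: x=1 → posterior Inverse-Gamma(4, 90)
obs 5: x=-3/2 → posterior Inverse-Gamma(9/2, 801/8)
obs 6: x=8 → posterior Inverse-Gamma(5, 901/8)
obs 7: x=0 → posterior Inverse-Gamma(11/2, 937/8)
obs 8: x=-4 → posterior Inverse-Gamma(6, 1133/8)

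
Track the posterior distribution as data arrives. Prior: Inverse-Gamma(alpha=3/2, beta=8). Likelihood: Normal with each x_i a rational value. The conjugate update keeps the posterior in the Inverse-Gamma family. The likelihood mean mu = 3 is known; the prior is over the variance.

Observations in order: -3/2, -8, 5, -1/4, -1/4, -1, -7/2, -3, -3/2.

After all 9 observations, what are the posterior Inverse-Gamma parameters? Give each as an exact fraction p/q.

alpha=6, beta=2375/16

obs 1: x=-3/2 → posterior Inverse-Gamma(2, 145/8)
obs 2: x=-8 → posterior Inverse-Gamma(5/2, 629/8)
obs 3: x=5 → posterior Inverse-Gamma(3, 645/8)
obs 4: x=-1/4 → posterior Inverse-Gamma(7/2, 2749/32)
obs 5: x=-1/4 → posterior Inverse-Gamma(4, 1459/16)
obs 6: x=-1 → posterior Inverse-Gamma(9/2, 1587/16)
obs 7: x=-7/2 → posterior Inverse-Gamma(5, 1925/16)
obs 8: x=-3 → posterior Inverse-Gamma(11/2, 2213/16)
obs 9: x=-3/2 → posterior Inverse-Gamma(6, 2375/16)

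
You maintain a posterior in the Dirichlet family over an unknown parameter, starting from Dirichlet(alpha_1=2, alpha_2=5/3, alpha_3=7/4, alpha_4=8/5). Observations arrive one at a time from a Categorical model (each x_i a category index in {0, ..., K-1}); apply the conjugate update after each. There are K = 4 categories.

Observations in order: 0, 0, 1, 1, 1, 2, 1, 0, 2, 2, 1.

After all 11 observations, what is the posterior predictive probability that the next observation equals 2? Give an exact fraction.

285/1081

obs 1: x=0 → posterior Dirichlet(3, 5/3, 7/4, 8/5)
obs 2: x=0 → posterior Dirichlet(4, 5/3, 7/4, 8/5)
obs 3: x=1 → posterior Dirichlet(4, 8/3, 7/4, 8/5)
obs 4: x=1 → posterior Dirichlet(4, 11/3, 7/4, 8/5)
obs 5: x=1 → posterior Dirichlet(4, 14/3, 7/4, 8/5)
obs 6: x=2 → posterior Dirichlet(4, 14/3, 11/4, 8/5)
obs 7: x=1 → posterior Dirichlet(4, 17/3, 11/4, 8/5)
obs 8: x=0 → posterior Dirichlet(5, 17/3, 11/4, 8/5)
obs 9: x=2 → posterior Dirichlet(5, 17/3, 15/4, 8/5)
obs 10: x=2 → posterior Dirichlet(5, 17/3, 19/4, 8/5)
obs 11: x=1 → posterior Dirichlet(5, 20/3, 19/4, 8/5)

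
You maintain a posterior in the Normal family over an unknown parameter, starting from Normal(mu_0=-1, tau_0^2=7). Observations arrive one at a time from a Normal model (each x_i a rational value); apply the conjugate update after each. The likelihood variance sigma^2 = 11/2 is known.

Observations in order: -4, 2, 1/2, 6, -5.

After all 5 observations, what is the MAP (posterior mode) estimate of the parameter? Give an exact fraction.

obs 1: x=-4 → posterior Normal(-67/25, 77/25)
obs 2: x=2 → posterior Normal(-1, 77/39)
obs 3: x=1/2 → posterior Normal(-32/53, 77/53)
obs 4: x=6 → posterior Normal(52/67, 77/67)
obs 5: x=-5 → posterior Normal(-2/9, 77/81)

-2/9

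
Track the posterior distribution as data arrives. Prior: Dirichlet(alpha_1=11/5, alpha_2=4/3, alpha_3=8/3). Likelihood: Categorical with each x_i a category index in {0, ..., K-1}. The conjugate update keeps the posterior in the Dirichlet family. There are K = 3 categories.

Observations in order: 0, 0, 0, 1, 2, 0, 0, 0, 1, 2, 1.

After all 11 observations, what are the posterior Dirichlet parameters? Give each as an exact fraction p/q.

alpha_1=41/5, alpha_2=13/3, alpha_3=14/3

obs 1: x=0 → posterior Dirichlet(16/5, 4/3, 8/3)
obs 2: x=0 → posterior Dirichlet(21/5, 4/3, 8/3)
obs 3: x=0 → posterior Dirichlet(26/5, 4/3, 8/3)
obs 4: x=1 → posterior Dirichlet(26/5, 7/3, 8/3)
obs 5: x=2 → posterior Dirichlet(26/5, 7/3, 11/3)
obs 6: x=0 → posterior Dirichlet(31/5, 7/3, 11/3)
obs 7: x=0 → posterior Dirichlet(36/5, 7/3, 11/3)
obs 8: x=0 → posterior Dirichlet(41/5, 7/3, 11/3)
obs 9: x=1 → posterior Dirichlet(41/5, 10/3, 11/3)
obs 10: x=2 → posterior Dirichlet(41/5, 10/3, 14/3)
obs 11: x=1 → posterior Dirichlet(41/5, 13/3, 14/3)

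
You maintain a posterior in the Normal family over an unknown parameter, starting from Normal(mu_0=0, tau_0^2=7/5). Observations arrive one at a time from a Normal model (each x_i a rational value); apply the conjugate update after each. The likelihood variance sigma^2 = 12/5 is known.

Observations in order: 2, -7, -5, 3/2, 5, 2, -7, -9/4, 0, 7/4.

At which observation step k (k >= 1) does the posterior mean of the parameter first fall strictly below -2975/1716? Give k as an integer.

obs 1: x=2 → posterior Normal(14/19, 84/95)
obs 2: x=-7 → posterior Normal(-35/26, 42/65)
obs 3: x=-5 → posterior Normal(-70/33, 28/55)
obs 4: x=3/2 → posterior Normal(-119/80, 21/50)
obs 5: x=5 → posterior Normal(-49/94, 84/235)
obs 6: x=2 → posterior Normal(-7/36, 14/45)
obs 7: x=-7 → posterior Normal(-119/122, 84/305)
obs 8: x=-9/4 → posterior Normal(-301/272, 21/85)
obs 9: x=0 → posterior Normal(-301/300, 28/125)
obs 10: x=7/4 → posterior Normal(-63/82, 42/205)

k = 3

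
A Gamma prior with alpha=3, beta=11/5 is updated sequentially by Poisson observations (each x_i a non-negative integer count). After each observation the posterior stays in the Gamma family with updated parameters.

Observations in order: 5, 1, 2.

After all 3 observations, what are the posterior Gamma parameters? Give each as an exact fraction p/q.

obs 1: x=5 → posterior Gamma(8, 16/5)
obs 2: x=1 → posterior Gamma(9, 21/5)
obs 3: x=2 → posterior Gamma(11, 26/5)

alpha=11, beta=26/5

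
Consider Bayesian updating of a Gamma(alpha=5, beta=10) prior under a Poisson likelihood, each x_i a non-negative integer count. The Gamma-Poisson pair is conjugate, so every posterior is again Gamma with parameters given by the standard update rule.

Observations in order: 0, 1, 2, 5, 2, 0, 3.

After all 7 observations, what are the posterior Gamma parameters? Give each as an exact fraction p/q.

obs 1: x=0 → posterior Gamma(5, 11)
obs 2: x=1 → posterior Gamma(6, 12)
obs 3: x=2 → posterior Gamma(8, 13)
obs 4: x=5 → posterior Gamma(13, 14)
obs 5: x=2 → posterior Gamma(15, 15)
obs 6: x=0 → posterior Gamma(15, 16)
obs 7: x=3 → posterior Gamma(18, 17)

alpha=18, beta=17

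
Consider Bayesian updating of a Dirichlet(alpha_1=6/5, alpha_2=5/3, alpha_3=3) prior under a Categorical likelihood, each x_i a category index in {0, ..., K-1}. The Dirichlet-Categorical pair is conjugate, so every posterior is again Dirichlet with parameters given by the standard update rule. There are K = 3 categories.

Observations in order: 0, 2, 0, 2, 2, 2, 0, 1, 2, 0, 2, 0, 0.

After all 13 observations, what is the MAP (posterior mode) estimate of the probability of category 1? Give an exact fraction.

obs 1: x=0 → posterior Dirichlet(11/5, 5/3, 3)
obs 2: x=2 → posterior Dirichlet(11/5, 5/3, 4)
obs 3: x=0 → posterior Dirichlet(16/5, 5/3, 4)
obs 4: x=2 → posterior Dirichlet(16/5, 5/3, 5)
obs 5: x=2 → posterior Dirichlet(16/5, 5/3, 6)
obs 6: x=2 → posterior Dirichlet(16/5, 5/3, 7)
obs 7: x=0 → posterior Dirichlet(21/5, 5/3, 7)
obs 8: x=1 → posterior Dirichlet(21/5, 8/3, 7)
obs 9: x=2 → posterior Dirichlet(21/5, 8/3, 8)
obs 10: x=0 → posterior Dirichlet(26/5, 8/3, 8)
obs 11: x=2 → posterior Dirichlet(26/5, 8/3, 9)
obs 12: x=0 → posterior Dirichlet(31/5, 8/3, 9)
obs 13: x=0 → posterior Dirichlet(36/5, 8/3, 9)

25/238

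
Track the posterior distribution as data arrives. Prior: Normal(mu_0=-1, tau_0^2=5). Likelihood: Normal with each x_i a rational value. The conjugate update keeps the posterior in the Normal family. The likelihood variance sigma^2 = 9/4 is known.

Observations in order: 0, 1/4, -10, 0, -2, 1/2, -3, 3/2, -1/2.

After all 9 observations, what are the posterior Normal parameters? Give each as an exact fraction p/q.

obs 1: x=0 → posterior Normal(-9/29, 45/29)
obs 2: x=1/4 → posterior Normal(-4/49, 45/49)
obs 3: x=-10 → posterior Normal(-68/23, 15/23)
obs 4: x=0 → posterior Normal(-204/89, 45/89)
obs 5: x=-2 → posterior Normal(-244/109, 45/109)
obs 6: x=1/2 → posterior Normal(-78/43, 15/43)
obs 7: x=-3 → posterior Normal(-294/149, 45/149)
obs 8: x=3/2 → posterior Normal(-264/169, 45/169)
obs 9: x=-1/2 → posterior Normal(-274/189, 5/21)

mu_0=-274/189, tau_0^2=5/21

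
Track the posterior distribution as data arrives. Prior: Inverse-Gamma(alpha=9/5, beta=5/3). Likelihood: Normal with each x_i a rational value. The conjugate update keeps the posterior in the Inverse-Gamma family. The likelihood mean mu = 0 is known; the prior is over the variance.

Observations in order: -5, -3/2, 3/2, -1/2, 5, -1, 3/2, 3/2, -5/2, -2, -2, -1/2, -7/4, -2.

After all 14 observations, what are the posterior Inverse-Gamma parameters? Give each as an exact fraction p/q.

obs 1: x=-5 → posterior Inverse-Gamma(23/10, 85/6)
obs 2: x=-3/2 → posterior Inverse-Gamma(14/5, 367/24)
obs 3: x=3/2 → posterior Inverse-Gamma(33/10, 197/12)
obs 4: x=-1/2 → posterior Inverse-Gamma(19/5, 397/24)
obs 5: x=5 → posterior Inverse-Gamma(43/10, 697/24)
obs 6: x=-1 → posterior Inverse-Gamma(24/5, 709/24)
obs 7: x=3/2 → posterior Inverse-Gamma(53/10, 92/3)
obs 8: x=3/2 → posterior Inverse-Gamma(29/5, 763/24)
obs 9: x=-5/2 → posterior Inverse-Gamma(63/10, 419/12)
obs 10: x=-2 → posterior Inverse-Gamma(34/5, 443/12)
obs 11: x=-2 → posterior Inverse-Gamma(73/10, 467/12)
obs 12: x=-1/2 → posterior Inverse-Gamma(39/5, 937/24)
obs 13: x=-7/4 → posterior Inverse-Gamma(83/10, 3895/96)
obs 14: x=-2 → posterior Inverse-Gamma(44/5, 4087/96)

alpha=44/5, beta=4087/96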